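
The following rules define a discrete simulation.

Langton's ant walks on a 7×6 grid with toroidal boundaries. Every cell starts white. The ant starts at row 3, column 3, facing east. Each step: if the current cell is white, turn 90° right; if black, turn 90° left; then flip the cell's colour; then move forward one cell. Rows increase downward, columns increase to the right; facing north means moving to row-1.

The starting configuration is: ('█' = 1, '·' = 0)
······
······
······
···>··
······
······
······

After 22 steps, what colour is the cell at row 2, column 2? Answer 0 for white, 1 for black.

1

gen 0: ······
······
······
···>··
······
······
······
gen 1: ······
······
······
···█··
···v··
······
······
gen 2: ······
······
······
···█··
··<█··
······
······
gen 3: ······
······
······
··^█··
··██··
······
······
gen 4: ······
······
······
··█>··
··██··
······
······
gen 5: ······
······
···^··
··█···
··██··
······
······
gen 6: ······
······
···█>·
··█···
··██··
······
······
gen 7: ······
······
···██·
··█·v·
··██··
······
······
gen 8: ······
······
···██·
··█<█·
··██··
······
······
gen 9: ······
······
···^█·
··███·
··██··
······
······
gen 10: ······
······
··<·█·
··███·
··██··
······
······
gen 11: ······
··^···
··█·█·
··███·
··██··
······
······
gen 12: ······
··█>··
··█·█·
··███·
··██··
······
······
gen 13: ······
··██··
··█v█·
··███·
··██··
······
······
gen 14: ······
··██··
··<██·
··███·
··██··
······
······
gen 15: ······
··██··
···██·
··v██·
··██··
······
······
gen 16: ······
··██··
···██·
···>█·
··██··
······
······
gen 17: ······
··██··
···^█·
····█·
··██··
······
······
gen 18: ······
··██··
··<·█·
····█·
··██··
······
······
gen 19: ······
··^█··
··█·█·
····█·
··██··
······
······
gen 20: ······
·<·█··
··█·█·
····█·
··██··
······
······
gen 21: ·^····
·█·█··
··█·█·
····█·
··██··
······
······
gen 22: ·█>···
·█·█··
··█·█·
····█·
··██··
······
······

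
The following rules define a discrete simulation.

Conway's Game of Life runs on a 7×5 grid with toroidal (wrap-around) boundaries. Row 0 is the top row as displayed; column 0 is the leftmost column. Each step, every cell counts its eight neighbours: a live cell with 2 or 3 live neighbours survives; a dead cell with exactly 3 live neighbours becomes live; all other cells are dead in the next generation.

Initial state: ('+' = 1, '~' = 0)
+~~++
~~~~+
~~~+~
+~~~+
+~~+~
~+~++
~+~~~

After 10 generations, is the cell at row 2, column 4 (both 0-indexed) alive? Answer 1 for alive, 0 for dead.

step 0: +~~++
~~~~+
~~~+~
+~~~+
+~~+~
~+~++
~+~~~
step 1: +~~++
+~~~~
+~~+~
+~~+~
~+++~
~+~++
~+~~~
step 2: ++~~+
++~+~
++~~~
+~~+~
~+~~~
~+~++
~+~~~
step 3: ~~~~+
~~~~~
~~~~~
+~+~+
~+~+~
~+~~~
~+~+~
step 4: ~~~~~
~~~~~
~~~~~
+++++
~+~++
++~~~
+~+~~
step 5: ~~~~~
~~~~~
+++++
~+~~~
~~~~~
~~~+~
+~~~~
step 6: ~~~~~
+++++
+++++
~+~++
~~~~~
~~~~~
~~~~~
step 7: +++++
~~~~~
~~~~~
~+~~~
~~~~~
~~~~~
~~~~~
step 8: +++++
+++++
~~~~~
~~~~~
~~~~~
~~~~~
+++++
step 9: ~~~~~
~~~~~
+++++
~~~~~
~~~~~
+++++
~~~~~
step 10: ~~~~~
+++++
+++++
+++++
+++++
+++++
+++++

1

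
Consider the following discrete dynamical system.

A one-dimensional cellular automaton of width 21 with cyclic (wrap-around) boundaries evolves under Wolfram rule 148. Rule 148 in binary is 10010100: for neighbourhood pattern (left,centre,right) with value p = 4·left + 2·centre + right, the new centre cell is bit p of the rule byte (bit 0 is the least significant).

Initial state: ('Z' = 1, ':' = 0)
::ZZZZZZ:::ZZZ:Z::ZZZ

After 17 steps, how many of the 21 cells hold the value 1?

k=0  ::ZZZZZZ:::ZZZ:Z::ZZZ
k=1  Z::ZZZZ:Z:::Z::ZZ::Z:
k=2  ZZ::ZZ::ZZ::ZZ:::Z:Z:
k=3  ::Z:::Z:::Z:::Z::Z:Z:
k=4  ::ZZ::ZZ::ZZ::ZZ:Z:ZZ
k=5  Z:::Z:::Z:::Z::::Z:::
k=6  ZZ::ZZ::ZZ::ZZ:::ZZ::
k=7  ::Z:::Z:::Z:::Z::::Z:
k=8  ::ZZ::ZZ::ZZ::ZZ:::ZZ
k=9  Z:::Z:::Z:::Z:::Z::::
k=10  ZZ::ZZ::ZZ::ZZ::ZZ:::
k=11  ::Z:::Z:::Z:::Z:::Z::
k=12  ::ZZ::ZZ::ZZ::ZZ::ZZ:
k=13  ::::Z:::Z:::Z:::Z:::Z
k=14  Z:::ZZ::ZZ::ZZ::ZZ::Z
k=15  :Z::::Z:::Z:::Z:::Z::
k=16  :ZZ:::ZZ::ZZ::ZZ::ZZ:
k=17  :::Z::::Z:::Z:::Z:::Z

5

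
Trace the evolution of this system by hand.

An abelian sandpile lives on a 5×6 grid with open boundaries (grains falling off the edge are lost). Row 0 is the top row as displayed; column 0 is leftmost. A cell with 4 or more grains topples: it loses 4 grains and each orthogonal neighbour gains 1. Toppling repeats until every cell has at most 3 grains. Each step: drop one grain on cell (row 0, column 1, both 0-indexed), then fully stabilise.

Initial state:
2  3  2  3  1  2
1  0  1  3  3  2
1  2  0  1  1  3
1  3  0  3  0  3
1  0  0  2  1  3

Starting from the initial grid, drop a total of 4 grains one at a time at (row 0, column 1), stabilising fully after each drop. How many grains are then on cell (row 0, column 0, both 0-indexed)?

3

k=0  2  3  2  3  1  2
1  0  1  3  3  2
1  2  0  1  1  3
1  3  0  3  0  3
1  0  0  2  1  3
k=1  3  0  3  3  1  2
1  1  1  3  3  2
1  2  0  1  1  3
1  3  0  3  0  3
1  0  0  2  1  3
k=2  3  1  3  3  1  2
1  1  1  3  3  2
1  2  0  1  1  3
1  3  0  3  0  3
1  0  0  2  1  3
k=3  3  2  3  3  1  2
1  1  1  3  3  2
1  2  0  1  1  3
1  3  0  3  0  3
1  0  0  2  1  3
k=4  3  3  3  3  1  2
1  1  1  3  3  2
1  2  0  1  1  3
1  3  0  3  0  3
1  0  0  2  1  3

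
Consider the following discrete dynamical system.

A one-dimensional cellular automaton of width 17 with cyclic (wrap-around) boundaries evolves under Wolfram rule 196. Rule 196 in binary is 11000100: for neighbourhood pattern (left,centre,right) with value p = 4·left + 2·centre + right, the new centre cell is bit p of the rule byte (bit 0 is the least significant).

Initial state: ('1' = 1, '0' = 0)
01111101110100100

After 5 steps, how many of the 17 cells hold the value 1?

gen 0: 01111101110100100
gen 1: 00111100110100100
gen 2: 00011100010100100
gen 3: 00001100010100100
gen 4: 00000100010100100
gen 5: 00000100010100100

4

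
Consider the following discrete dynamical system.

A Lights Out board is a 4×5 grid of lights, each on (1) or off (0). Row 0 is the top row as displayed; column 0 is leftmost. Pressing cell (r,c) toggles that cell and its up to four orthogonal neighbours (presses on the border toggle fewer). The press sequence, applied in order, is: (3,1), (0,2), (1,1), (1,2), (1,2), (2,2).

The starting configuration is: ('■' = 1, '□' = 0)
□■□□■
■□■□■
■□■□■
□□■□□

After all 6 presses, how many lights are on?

13

k=0  □■□□■
■□■□■
■□■□■
□□■□□
k=1  □■□□■
■□■□■
■■■□■
■■□□□
k=2  □□■■■
■□□□■
■■■□■
■■□□□
k=3  □■■■■
□■■□■
■□■□■
■■□□□
k=4  □■□■■
□□□■■
■□□□■
■■□□□
k=5  □■■■■
□■■□■
■□■□■
■■□□□
k=6  □■■■■
□■□□■
■■□■■
■■■□□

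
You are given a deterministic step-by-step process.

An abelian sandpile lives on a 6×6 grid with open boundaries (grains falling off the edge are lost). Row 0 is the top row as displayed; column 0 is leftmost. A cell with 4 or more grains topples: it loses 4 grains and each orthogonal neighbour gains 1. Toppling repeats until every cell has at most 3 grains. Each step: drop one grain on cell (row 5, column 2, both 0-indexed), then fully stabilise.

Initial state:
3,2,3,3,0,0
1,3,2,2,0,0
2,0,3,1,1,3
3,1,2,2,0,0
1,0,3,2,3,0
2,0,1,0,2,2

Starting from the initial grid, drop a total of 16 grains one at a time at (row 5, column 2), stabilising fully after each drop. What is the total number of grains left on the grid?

[0] 3,2,3,3,0,0
1,3,2,2,0,0
2,0,3,1,1,3
3,1,2,2,0,0
1,0,3,2,3,0
2,0,1,0,2,2
[1] 3,2,3,3,0,0
1,3,2,2,0,0
2,0,3,1,1,3
3,1,2,2,0,0
1,0,3,2,3,0
2,0,2,0,2,2
[2] 3,2,3,3,0,0
1,3,2,2,0,0
2,0,3,1,1,3
3,1,2,2,0,0
1,0,3,2,3,0
2,0,3,0,2,2
[3] 3,2,3,3,0,0
1,3,2,2,0,0
2,0,3,1,1,3
3,1,3,2,0,0
1,1,0,3,3,0
2,1,1,1,2,2
[4] 3,2,3,3,0,0
1,3,2,2,0,0
2,0,3,1,1,3
3,1,3,2,0,0
1,1,0,3,3,0
2,1,2,1,2,2
[5] 3,2,3,3,0,0
1,3,2,2,0,0
2,0,3,1,1,3
3,1,3,2,0,0
1,1,0,3,3,0
2,1,3,1,2,2
[6] 3,2,3,3,0,0
1,3,2,2,0,0
2,0,3,1,1,3
3,1,3,2,0,0
1,1,1,3,3,0
2,2,0,2,2,2
[7] 3,2,3,3,0,0
1,3,2,2,0,0
2,0,3,1,1,3
3,1,3,2,0,0
1,1,1,3,3,0
2,2,1,2,2,2
[8] 3,2,3,3,0,0
1,3,2,2,0,0
2,0,3,1,1,3
3,1,3,2,0,0
1,1,1,3,3,0
2,2,2,2,2,2
[9] 3,2,3,3,0,0
1,3,2,2,0,0
2,0,3,1,1,3
3,1,3,2,0,0
1,1,1,3,3,0
2,2,3,2,2,2
[10] 3,2,3,3,0,0
1,3,2,2,0,0
2,0,3,1,1,3
3,1,3,2,0,0
1,1,2,3,3,0
2,3,0,3,2,2
[11] 3,2,3,3,0,0
1,3,2,2,0,0
2,0,3,1,1,3
3,1,3,2,0,0
1,1,2,3,3,0
2,3,1,3,2,2
[12] 3,2,3,3,0,0
1,3,2,2,0,0
2,0,3,1,1,3
3,1,3,2,0,0
1,1,2,3,3,0
2,3,2,3,2,2
[13] 3,2,3,3,0,0
1,3,2,2,0,0
2,0,3,1,1,3
3,1,3,2,0,0
1,1,2,3,3,0
2,3,3,3,2,2
[14] 3,2,3,3,0,0
1,3,3,2,0,0
2,1,0,3,1,3
3,2,2,0,2,0
1,3,1,3,1,1
3,0,3,2,0,3
[15] 3,2,3,3,0,0
1,3,3,2,0,0
2,1,0,3,1,3
3,2,2,0,2,0
1,3,2,3,1,1
3,1,0,3,0,3
[16] 3,2,3,3,0,0
1,3,3,2,0,0
2,1,0,3,1,3
3,2,2,0,2,0
1,3,2,3,1,1
3,1,1,3,0,3

61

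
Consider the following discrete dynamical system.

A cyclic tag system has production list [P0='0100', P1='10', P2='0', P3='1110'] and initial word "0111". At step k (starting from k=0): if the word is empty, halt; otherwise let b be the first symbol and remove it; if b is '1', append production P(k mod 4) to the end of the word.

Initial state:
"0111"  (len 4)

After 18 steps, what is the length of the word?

21

t=0: "0111"  (len 4)
t=1: "111"  (len 3)
t=2: "1110"  (len 4)
t=3: "1100"  (len 4)
t=4: "1001110"  (len 7)
t=5: "0011100100"  (len 10)
t=6: "011100100"  (len 9)
t=7: "11100100"  (len 8)
t=8: "11001001110"  (len 11)
t=9: "10010011100100"  (len 14)
t=10: "001001110010010"  (len 15)
t=11: "01001110010010"  (len 14)
t=12: "1001110010010"  (len 13)
t=13: "0011100100100100"  (len 16)
t=14: "011100100100100"  (len 15)
t=15: "11100100100100"  (len 14)
t=16: "11001001001001110"  (len 17)
t=17: "10010010010011100100"  (len 20)
t=18: "001001001001110010010"  (len 21)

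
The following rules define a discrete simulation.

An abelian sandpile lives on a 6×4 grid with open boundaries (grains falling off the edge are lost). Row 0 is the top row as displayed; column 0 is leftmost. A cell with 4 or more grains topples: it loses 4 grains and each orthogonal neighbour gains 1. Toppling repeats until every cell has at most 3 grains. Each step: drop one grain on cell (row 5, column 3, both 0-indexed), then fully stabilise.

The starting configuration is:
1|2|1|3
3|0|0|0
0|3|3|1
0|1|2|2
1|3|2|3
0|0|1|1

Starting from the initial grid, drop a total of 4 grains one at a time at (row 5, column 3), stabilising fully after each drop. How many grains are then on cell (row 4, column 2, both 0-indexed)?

3

k=0  1|2|1|3
3|0|0|0
0|3|3|1
0|1|2|2
1|3|2|3
0|0|1|1
k=1  1|2|1|3
3|0|0|0
0|3|3|1
0|1|2|2
1|3|2|3
0|0|1|2
k=2  1|2|1|3
3|0|0|0
0|3|3|1
0|1|2|2
1|3|2|3
0|0|1|3
k=3  1|2|1|3
3|0|0|0
0|3|3|1
0|1|2|3
1|3|3|0
0|0|2|1
k=4  1|2|1|3
3|0|0|0
0|3|3|1
0|1|2|3
1|3|3|0
0|0|2|2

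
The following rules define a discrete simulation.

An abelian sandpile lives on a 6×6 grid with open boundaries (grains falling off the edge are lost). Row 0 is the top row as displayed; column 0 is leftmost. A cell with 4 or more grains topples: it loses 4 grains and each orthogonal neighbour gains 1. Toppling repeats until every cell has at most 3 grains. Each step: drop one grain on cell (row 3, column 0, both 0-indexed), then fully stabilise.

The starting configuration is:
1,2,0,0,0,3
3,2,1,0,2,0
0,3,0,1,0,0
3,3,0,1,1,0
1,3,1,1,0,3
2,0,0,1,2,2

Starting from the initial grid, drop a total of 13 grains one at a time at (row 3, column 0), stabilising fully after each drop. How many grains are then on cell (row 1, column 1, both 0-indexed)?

0

t=0: 1,2,0,0,0,3
3,2,1,0,2,0
0,3,0,1,0,0
3,3,0,1,1,0
1,3,1,1,0,3
2,0,0,1,2,2
t=1: 1,2,0,0,0,3
3,3,1,0,2,0
2,0,1,1,0,0
1,2,1,1,1,0
3,0,2,1,0,3
2,1,0,1,2,2
t=2: 1,2,0,0,0,3
3,3,1,0,2,0
2,0,1,1,0,0
2,2,1,1,1,0
3,0,2,1,0,3
2,1,0,1,2,2
t=3: 1,2,0,0,0,3
3,3,1,0,2,0
2,0,1,1,0,0
3,2,1,1,1,0
3,0,2,1,0,3
2,1,0,1,2,2
t=4: 1,2,0,0,0,3
3,3,1,0,2,0
3,0,1,1,0,0
1,3,1,1,1,0
0,1,2,1,0,3
3,1,0,1,2,2
t=5: 1,2,0,0,0,3
3,3,1,0,2,0
3,0,1,1,0,0
2,3,1,1,1,0
0,1,2,1,0,3
3,1,0,1,2,2
t=6: 1,2,0,0,0,3
3,3,1,0,2,0
3,0,1,1,0,0
3,3,1,1,1,0
0,1,2,1,0,3
3,1,0,1,2,2
t=7: 2,3,0,0,0,3
1,0,2,0,2,0
1,3,1,1,0,0
2,0,2,1,1,0
1,2,2,1,0,3
3,1,0,1,2,2
t=8: 2,3,0,0,0,3
1,0,2,0,2,0
1,3,1,1,0,0
3,0,2,1,1,0
1,2,2,1,0,3
3,1,0,1,2,2
t=9: 2,3,0,0,0,3
1,0,2,0,2,0
2,3,1,1,0,0
0,1,2,1,1,0
2,2,2,1,0,3
3,1,0,1,2,2
t=10: 2,3,0,0,0,3
1,0,2,0,2,0
2,3,1,1,0,0
1,1,2,1,1,0
2,2,2,1,0,3
3,1,0,1,2,2
t=11: 2,3,0,0,0,3
1,0,2,0,2,0
2,3,1,1,0,0
2,1,2,1,1,0
2,2,2,1,0,3
3,1,0,1,2,2
t=12: 2,3,0,0,0,3
1,0,2,0,2,0
2,3,1,1,0,0
3,1,2,1,1,0
2,2,2,1,0,3
3,1,0,1,2,2
t=13: 2,3,0,0,0,3
1,0,2,0,2,0
3,3,1,1,0,0
0,2,2,1,1,0
3,2,2,1,0,3
3,1,0,1,2,2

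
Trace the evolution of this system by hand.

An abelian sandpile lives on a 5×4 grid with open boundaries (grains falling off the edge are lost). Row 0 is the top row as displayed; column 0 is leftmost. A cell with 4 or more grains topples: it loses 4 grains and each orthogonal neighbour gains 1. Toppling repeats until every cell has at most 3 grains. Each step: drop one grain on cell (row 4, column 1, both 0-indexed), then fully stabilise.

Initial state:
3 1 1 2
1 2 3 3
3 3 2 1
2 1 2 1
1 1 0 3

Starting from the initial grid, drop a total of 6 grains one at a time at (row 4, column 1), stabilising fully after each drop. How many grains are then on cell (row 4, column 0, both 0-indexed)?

2

t=0: 3 1 1 2
1 2 3 3
3 3 2 1
2 1 2 1
1 1 0 3
t=1: 3 1 1 2
1 2 3 3
3 3 2 1
2 1 2 1
1 2 0 3
t=2: 3 1 1 2
1 2 3 3
3 3 2 1
2 1 2 1
1 3 0 3
t=3: 3 1 1 2
1 2 3 3
3 3 2 1
2 2 2 1
2 0 1 3
t=4: 3 1 1 2
1 2 3 3
3 3 2 1
2 2 2 1
2 1 1 3
t=5: 3 1 1 2
1 2 3 3
3 3 2 1
2 2 2 1
2 2 1 3
t=6: 3 1 1 2
1 2 3 3
3 3 2 1
2 2 2 1
2 3 1 3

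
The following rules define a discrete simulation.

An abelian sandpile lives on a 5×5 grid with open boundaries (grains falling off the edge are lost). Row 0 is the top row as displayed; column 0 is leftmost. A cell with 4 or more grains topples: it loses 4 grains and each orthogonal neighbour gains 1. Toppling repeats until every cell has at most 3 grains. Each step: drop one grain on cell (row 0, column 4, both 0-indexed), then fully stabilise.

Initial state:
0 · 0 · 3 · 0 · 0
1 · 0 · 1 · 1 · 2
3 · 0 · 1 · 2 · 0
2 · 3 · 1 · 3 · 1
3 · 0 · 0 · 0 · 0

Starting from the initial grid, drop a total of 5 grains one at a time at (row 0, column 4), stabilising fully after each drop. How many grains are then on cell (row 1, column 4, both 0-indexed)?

3

gen 0: 0 · 0 · 3 · 0 · 0
1 · 0 · 1 · 1 · 2
3 · 0 · 1 · 2 · 0
2 · 3 · 1 · 3 · 1
3 · 0 · 0 · 0 · 0
gen 1: 0 · 0 · 3 · 0 · 1
1 · 0 · 1 · 1 · 2
3 · 0 · 1 · 2 · 0
2 · 3 · 1 · 3 · 1
3 · 0 · 0 · 0 · 0
gen 2: 0 · 0 · 3 · 0 · 2
1 · 0 · 1 · 1 · 2
3 · 0 · 1 · 2 · 0
2 · 3 · 1 · 3 · 1
3 · 0 · 0 · 0 · 0
gen 3: 0 · 0 · 3 · 0 · 3
1 · 0 · 1 · 1 · 2
3 · 0 · 1 · 2 · 0
2 · 3 · 1 · 3 · 1
3 · 0 · 0 · 0 · 0
gen 4: 0 · 0 · 3 · 1 · 0
1 · 0 · 1 · 1 · 3
3 · 0 · 1 · 2 · 0
2 · 3 · 1 · 3 · 1
3 · 0 · 0 · 0 · 0
gen 5: 0 · 0 · 3 · 1 · 1
1 · 0 · 1 · 1 · 3
3 · 0 · 1 · 2 · 0
2 · 3 · 1 · 3 · 1
3 · 0 · 0 · 0 · 0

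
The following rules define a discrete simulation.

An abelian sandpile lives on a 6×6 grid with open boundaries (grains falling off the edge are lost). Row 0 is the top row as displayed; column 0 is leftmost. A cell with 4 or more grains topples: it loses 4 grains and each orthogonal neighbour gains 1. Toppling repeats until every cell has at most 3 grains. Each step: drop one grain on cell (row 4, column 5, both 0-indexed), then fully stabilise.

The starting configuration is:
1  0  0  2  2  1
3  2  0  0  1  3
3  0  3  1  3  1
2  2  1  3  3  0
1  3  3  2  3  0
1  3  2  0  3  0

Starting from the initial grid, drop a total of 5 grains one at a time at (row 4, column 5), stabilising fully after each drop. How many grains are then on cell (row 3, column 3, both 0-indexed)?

[0] 1  0  0  2  2  1
3  2  0  0  1  3
3  0  3  1  3  1
2  2  1  3  3  0
1  3  3  2  3  0
1  3  2  0  3  0
[1] 1  0  0  2  2  1
3  2  0  0  1  3
3  0  3  1  3  1
2  2  1  3  3  0
1  3  3  2  3  1
1  3  2  0  3  0
[2] 1  0  0  2  2  1
3  2  0  0  1  3
3  0  3  1  3  1
2  2  1  3  3  0
1  3  3  2  3  2
1  3  2  0  3  0
[3] 1  0  0  2  2  1
3  2  0  0  1  3
3  0  3  1  3  1
2  2  1  3  3  0
1  3  3  2  3  3
1  3  2  0  3  0
[4] 1  0  0  2  2  1
3  2  0  0  2  3
3  0  3  3  0  2
2  3  3  1  2  2
2  1  2  1  3  1
2  1  0  3  0  2
[5] 1  0  0  2  2  1
3  2  0  0  2  3
3  0  3  3  0  2
2  3  3  1  2  2
2  1  2  1  3  2
2  1  0  3  0  2

1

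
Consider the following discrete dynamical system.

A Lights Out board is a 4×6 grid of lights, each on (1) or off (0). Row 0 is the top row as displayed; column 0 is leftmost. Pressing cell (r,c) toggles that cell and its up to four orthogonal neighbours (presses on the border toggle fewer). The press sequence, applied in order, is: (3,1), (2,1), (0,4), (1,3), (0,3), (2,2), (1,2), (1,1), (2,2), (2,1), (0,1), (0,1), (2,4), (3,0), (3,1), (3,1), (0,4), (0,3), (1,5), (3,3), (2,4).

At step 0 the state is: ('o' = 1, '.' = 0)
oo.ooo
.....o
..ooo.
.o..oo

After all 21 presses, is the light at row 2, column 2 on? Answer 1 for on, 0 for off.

0

[0] oo.ooo
.....o
..ooo.
.o..oo
[1] oo.ooo
.....o
.oooo.
o.o.oo
[2] oo.ooo
.o...o
o..oo.
ooo.oo
[3] oo....
.o..oo
o..oo.
ooo.oo
[4] oo.o..
.ooo.o
o...o.
ooo.oo
[5] ooo.o.
.oo..o
o...o.
ooo.oo
[6] ooo.o.
.o...o
ooooo.
oo..oo
[7] oo..o.
..oo.o
oo.oo.
oo..oo
[8] o...o.
oo.o.o
o..oo.
oo..oo
[9] o...o.
oooo.o
ooo.o.
ooo.oo
[10] o...o.
o.oo.o
....o.
o.o.oo
[11] .oo.o.
oooo.o
....o.
o.o.oo
[12] o...o.
o.oo.o
....o.
o.o.oo
[13] o...o.
o.oooo
...o.o
o.o..o
[14] o...o.
o.oooo
o..o.o
.oo..o
[15] o...o.
o.oooo
oo.o.o
o....o
[16] o...o.
o.oooo
o..o.o
.oo..o
[17] o..o.o
o.oo.o
o..o.o
.oo..o
[18] o.o.oo
o.o..o
o..o.o
.oo..o
[19] o.o.o.
o.o.o.
o..o..
.oo..o
[20] o.o.o.
o.o.o.
o.....
.o.ooo
[21] o.o.o.
o.o...
o..ooo
.o.o.o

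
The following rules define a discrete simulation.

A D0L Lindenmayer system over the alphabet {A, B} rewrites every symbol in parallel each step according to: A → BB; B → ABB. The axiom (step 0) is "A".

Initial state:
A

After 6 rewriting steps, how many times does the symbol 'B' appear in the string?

240

0) A
1) BB
2) ABBABB
3) BBABBABBBBABBABB
4) ABBABBBBABBABBBBABBABBABBABBBBABBABBBBABBABB
5) BBABBABBBBABBABBABBABBBBABBABBBBABBABBABBABBBBABBABBBBABBABBBBABBABBBBABBABBABBABBBBABBABBBBABBABBABBABBBBABBABBBBABBABB
6) ABBABBBBABBABBBBABBABBABBABBBBABBABBBBABBABBBBABBABBBBABBA…ABBABBBBABBABBABBABBBBABBABBBBABBABBABBABBBBABBABBBBABBABB  (len 328)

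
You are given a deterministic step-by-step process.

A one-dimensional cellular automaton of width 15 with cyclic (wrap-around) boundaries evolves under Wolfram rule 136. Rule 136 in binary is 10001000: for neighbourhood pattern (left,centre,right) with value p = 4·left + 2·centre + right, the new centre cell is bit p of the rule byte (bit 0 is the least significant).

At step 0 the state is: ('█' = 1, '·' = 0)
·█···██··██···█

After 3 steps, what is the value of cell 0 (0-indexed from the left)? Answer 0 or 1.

0

t=0: ·█···██··██···█
t=1: ·····█···█·····
t=2: ···············
t=3: ···············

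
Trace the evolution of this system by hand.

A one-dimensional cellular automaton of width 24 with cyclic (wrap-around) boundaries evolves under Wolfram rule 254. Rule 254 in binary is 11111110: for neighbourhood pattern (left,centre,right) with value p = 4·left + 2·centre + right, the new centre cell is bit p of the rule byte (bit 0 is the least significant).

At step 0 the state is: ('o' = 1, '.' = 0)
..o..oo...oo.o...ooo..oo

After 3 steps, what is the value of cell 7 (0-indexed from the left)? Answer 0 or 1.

t=0: ..o..oo...oo.o...ooo..oo
t=1: oooooooo.oooooo.oooooooo
t=2: oooooooooooooooooooooooo
t=3: oooooooooooooooooooooooo

1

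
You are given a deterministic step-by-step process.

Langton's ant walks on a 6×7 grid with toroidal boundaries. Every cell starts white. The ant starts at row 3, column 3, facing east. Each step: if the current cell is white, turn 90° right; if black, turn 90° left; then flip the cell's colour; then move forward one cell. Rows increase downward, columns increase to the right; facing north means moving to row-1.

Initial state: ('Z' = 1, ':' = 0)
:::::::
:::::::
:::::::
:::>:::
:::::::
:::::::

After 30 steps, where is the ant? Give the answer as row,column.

0) :::::::
:::::::
:::::::
:::>:::
:::::::
:::::::
1) :::::::
:::::::
:::::::
:::Z:::
:::v:::
:::::::
2) :::::::
:::::::
:::::::
:::Z:::
::<Z:::
:::::::
3) :::::::
:::::::
:::::::
::^Z:::
::ZZ:::
:::::::
4) :::::::
:::::::
:::::::
::Z>:::
::ZZ:::
:::::::
5) :::::::
:::::::
:::^:::
::Z::::
::ZZ:::
:::::::
6) :::::::
:::::::
:::Z>::
::Z::::
::ZZ:::
:::::::
7) :::::::
:::::::
:::ZZ::
::Z:v::
::ZZ:::
:::::::
8) :::::::
:::::::
:::ZZ::
::Z<Z::
::ZZ:::
:::::::
9) :::::::
:::::::
:::^Z::
::ZZZ::
::ZZ:::
:::::::
10) :::::::
:::::::
::<:Z::
::ZZZ::
::ZZ:::
:::::::
11) :::::::
::^::::
::Z:Z::
::ZZZ::
::ZZ:::
:::::::
12) :::::::
::Z>:::
::Z:Z::
::ZZZ::
::ZZ:::
:::::::
13) :::::::
::ZZ:::
::ZvZ::
::ZZZ::
::ZZ:::
:::::::
14) :::::::
::ZZ:::
::<ZZ::
::ZZZ::
::ZZ:::
:::::::
15) :::::::
::ZZ:::
:::ZZ::
::vZZ::
::ZZ:::
:::::::
16) :::::::
::ZZ:::
:::ZZ::
:::>Z::
::ZZ:::
:::::::
17) :::::::
::ZZ:::
:::^Z::
::::Z::
::ZZ:::
:::::::
18) :::::::
::ZZ:::
::<:Z::
::::Z::
::ZZ:::
:::::::
19) :::::::
::^Z:::
::Z:Z::
::::Z::
::ZZ:::
:::::::
20) :::::::
:<:Z:::
::Z:Z::
::::Z::
::ZZ:::
:::::::
21) :^:::::
:Z:Z:::
::Z:Z::
::::Z::
::ZZ:::
:::::::
22) :Z>::::
:Z:Z:::
::Z:Z::
::::Z::
::ZZ:::
:::::::
23) :ZZ::::
:ZvZ:::
::Z:Z::
::::Z::
::ZZ:::
:::::::
24) :ZZ::::
:<ZZ:::
::Z:Z::
::::Z::
::ZZ:::
:::::::
25) :ZZ::::
::ZZ:::
:vZ:Z::
::::Z::
::ZZ:::
:::::::
26) :ZZ::::
::ZZ:::
<ZZ:Z::
::::Z::
::ZZ:::
:::::::
27) :ZZ::::
^:ZZ:::
ZZZ:Z::
::::Z::
::ZZ:::
:::::::
28) :ZZ::::
Z>ZZ:::
ZZZ:Z::
::::Z::
::ZZ:::
:::::::
29) :ZZ::::
ZZZZ:::
ZvZ:Z::
::::Z::
::ZZ:::
:::::::
30) :ZZ::::
ZZZZ:::
Z:>:Z::
::::Z::
::ZZ:::
:::::::

2,2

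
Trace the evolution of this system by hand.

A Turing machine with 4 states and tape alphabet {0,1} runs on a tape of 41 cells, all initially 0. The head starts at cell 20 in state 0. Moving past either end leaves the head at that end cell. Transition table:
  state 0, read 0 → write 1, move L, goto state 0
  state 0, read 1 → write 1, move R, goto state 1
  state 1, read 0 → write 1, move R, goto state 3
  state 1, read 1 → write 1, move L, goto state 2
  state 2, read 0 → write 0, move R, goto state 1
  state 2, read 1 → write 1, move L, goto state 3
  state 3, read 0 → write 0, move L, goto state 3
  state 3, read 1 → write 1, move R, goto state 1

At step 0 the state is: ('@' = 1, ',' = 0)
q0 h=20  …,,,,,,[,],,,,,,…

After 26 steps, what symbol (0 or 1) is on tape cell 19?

1

t=0: q0 h=20  …,,,,,,[,],,,,,,…
t=1: q0 h=19  …,,,,,,[,]@,,,,,…
t=2: q0 h=18  …,,,,,,[,]@@,,,,…
t=3: q0 h=17  …,,,,,,[,]@@@,,,…
t=4: q0 h=16  …,,,,,,[,]@@@@,,…
t=5: q0 h=15  …,,,,,,[,]@@@@@,…
t=6: q0 h=14  …,,,,,,[,]@@@@@@…
t=7: q0 h=13  …,,,,,,[,]@@@@@@…
t=8: q0 h=12  …,,,,,,[,]@@@@@@…
t=9: q0 h=11  …,,,,,,[,]@@@@@@…
t=10: q0 h=10  …,,,,,,[,]@@@@@@…
t=11: q0 h= 9  …,,,,,,[,]@@@@@@…
t=12: q0 h= 8  …,,,,,,[,]@@@@@@…
t=13: q0 h= 7  …,,,,,,[,]@@@@@@…
t=14: q0 h= 6  |,,,,,,[,]@@@@@@…
t=15: q0 h= 5  |,,,,,[,]@@@@@@…
t=16: q0 h= 4  |,,,,[,]@@@@@@…
t=17: q0 h= 3  |,,,[,]@@@@@@…
t=18: q0 h= 2  |,,[,]@@@@@@…
t=19: q0 h= 1  |,[,]@@@@@@…
t=20: q0 h= 0  |[,]@@@@@@…
t=21: q0 h= 0  |[@]@@@@@@…
t=22: q1 h= 1  |@[@]@@@@@@…
t=23: q2 h= 0  |[@]@@@@@@…
t=24: q3 h= 0  |[@]@@@@@@…
t=25: q1 h= 1  |@[@]@@@@@@…
t=26: q2 h= 0  |[@]@@@@@@…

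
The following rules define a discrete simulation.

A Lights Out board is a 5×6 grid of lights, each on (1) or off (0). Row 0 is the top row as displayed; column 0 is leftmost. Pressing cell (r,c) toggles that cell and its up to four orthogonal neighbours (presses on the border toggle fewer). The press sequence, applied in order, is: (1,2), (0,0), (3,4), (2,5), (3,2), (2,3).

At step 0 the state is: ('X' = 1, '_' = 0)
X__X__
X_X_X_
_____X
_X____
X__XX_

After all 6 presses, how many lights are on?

15

t=0: X__X__
X_X_X_
_____X
_X____
X__XX_
t=1: X_XX__
XX_XX_
__X__X
_X____
X__XX_
t=2: _XXX__
_X_XX_
__X__X
_X____
X__XX_
t=3: _XXX__
_X_XX_
__X_XX
_X_XXX
X__X__
t=4: _XXX__
_X_XXX
__X___
_X_XX_
X__X__
t=5: _XXX__
_X_XXX
______
__X_X_
X_XX__
t=6: _XXX__
_X__XX
__XXX_
__XXX_
X_XX__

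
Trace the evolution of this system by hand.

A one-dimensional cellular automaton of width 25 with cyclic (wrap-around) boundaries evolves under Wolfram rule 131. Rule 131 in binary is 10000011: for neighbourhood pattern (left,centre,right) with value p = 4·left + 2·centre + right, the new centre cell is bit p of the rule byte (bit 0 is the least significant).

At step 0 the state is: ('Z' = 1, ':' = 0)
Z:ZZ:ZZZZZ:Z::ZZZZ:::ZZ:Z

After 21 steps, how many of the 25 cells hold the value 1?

k=0  Z:ZZ:ZZZZZ:Z::ZZZZ:::ZZ:Z
k=1  ::::::ZZZ::::Z:ZZ::ZZ::::
k=2  ZZZZZZ:Z::ZZZ:::::Z:::ZZZ
k=3  ZZZZZ::::Z:Z::ZZZZ::ZZ:ZZ
k=4  ZZZZ::ZZZ::::Z:ZZ::Z::::Z
k=5  ZZZ::Z:Z::ZZZ:::::Z::ZZZ:
k=6  :Z::Z::::Z:Z::ZZZZ::Z:Z::
k=7  Z::Z::ZZZ::::Z:ZZ::Z::::Z
k=8  ::Z::Z:Z::ZZZ:::::Z::ZZZ:
k=9  ZZ::Z::::Z:Z::ZZZZ::Z:Z::
k=10  :::Z::ZZZ::::Z:ZZ::Z::::Z
k=11  :ZZ::Z:Z::ZZZ:::::Z::ZZZ:
k=12  Z:::Z::::Z:Z::ZZZZ::Z:Z::
k=13  ::ZZ::ZZZ::::Z:ZZ::Z::::Z
k=14  :Z:::Z:Z::ZZZ:::::Z::ZZZ:
k=15  Z::ZZ::::Z:Z::ZZZZ::Z:Z::
k=16  ::Z:::ZZZ::::Z:ZZ::Z::::Z
k=17  :Z::ZZ:Z::ZZZ:::::Z::ZZZ:
k=18  Z::Z:::::Z:Z::ZZZZ::Z:Z::
k=19  ::Z::ZZZZ::::Z:ZZ::Z::::Z
k=20  :Z::Z:ZZ::ZZZ:::::Z::ZZZ:
k=21  Z::Z:::::Z:Z::ZZZZ::Z:Z::

10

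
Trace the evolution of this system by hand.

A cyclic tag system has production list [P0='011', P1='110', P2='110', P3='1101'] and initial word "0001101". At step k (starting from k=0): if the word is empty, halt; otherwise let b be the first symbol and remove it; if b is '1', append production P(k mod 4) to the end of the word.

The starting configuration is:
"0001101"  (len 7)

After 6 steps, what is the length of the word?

8

0) "0001101"  (len 7)
1) "001101"  (len 6)
2) "01101"  (len 5)
3) "1101"  (len 4)
4) "1011101"  (len 7)
5) "011101011"  (len 9)
6) "11101011"  (len 8)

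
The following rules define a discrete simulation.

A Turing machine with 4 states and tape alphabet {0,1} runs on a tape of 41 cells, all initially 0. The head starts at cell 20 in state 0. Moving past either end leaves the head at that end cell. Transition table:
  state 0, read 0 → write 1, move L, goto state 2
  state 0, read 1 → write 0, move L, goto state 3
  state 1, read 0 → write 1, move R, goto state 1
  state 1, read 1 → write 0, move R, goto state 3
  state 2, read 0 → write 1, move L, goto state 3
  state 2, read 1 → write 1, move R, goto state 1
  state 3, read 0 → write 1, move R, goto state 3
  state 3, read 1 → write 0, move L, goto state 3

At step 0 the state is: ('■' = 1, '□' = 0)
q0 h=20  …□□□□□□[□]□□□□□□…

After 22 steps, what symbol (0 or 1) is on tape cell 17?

1

gen 0: q0 h=20  …□□□□□□[□]□□□□□□…
gen 1: q2 h=19  …□□□□□□[□]■□□□□□…
gen 2: q3 h=18  …□□□□□□[□]■■□□□□…
gen 3: q3 h=19  …□□□□□■[■]■□□□□□…
gen 4: q3 h=18  …□□□□□□[■]□■□□□□…
gen 5: q3 h=17  …□□□□□□[□]□□■□□□…
gen 6: q3 h=18  …□□□□□■[□]□■□□□□…
gen 7: q3 h=19  …□□□□■■[□]■□□□□□…
gen 8: q3 h=20  …□□□■■■[■]□□□□□□…
gen 9: q3 h=19  …□□□□■■[■]□□□□□□…
gen 10: q3 h=18  …□□□□□■[■]□□□□□□…
gen 11: q3 h=17  …□□□□□□[■]□□□□□□…
gen 12: q3 h=16  …□□□□□□[□]□□□□□□…
gen 13: q3 h=17  …□□□□□■[□]□□□□□□…
gen 14: q3 h=18  …□□□□■■[□]□□□□□□…
gen 15: q3 h=19  …□□□■■■[□]□□□□□□…
gen 16: q3 h=20  …□□■■■■[□]□□□□□□…
gen 17: q3 h=21  …□■■■■■[□]□□□□□□…
gen 18: q3 h=22  …■■■■■■[□]□□□□□□…
gen 19: q3 h=23  …■■■■■■[□]□□□□□□…
gen 20: q3 h=24  …■■■■■■[□]□□□□□□…
gen 21: q3 h=25  …■■■■■■[□]□□□□□□…
gen 22: q3 h=26  …■■■■■■[□]□□□□□□…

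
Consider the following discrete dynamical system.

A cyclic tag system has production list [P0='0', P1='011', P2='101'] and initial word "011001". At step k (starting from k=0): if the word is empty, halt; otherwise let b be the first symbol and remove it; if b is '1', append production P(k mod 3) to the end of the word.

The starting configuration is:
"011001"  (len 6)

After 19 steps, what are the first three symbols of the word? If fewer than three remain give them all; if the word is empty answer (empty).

step 0: "011001"  (len 6)
step 1: "11001"  (len 5)
step 2: "1001011"  (len 7)
step 3: "001011101"  (len 9)
step 4: "01011101"  (len 8)
step 5: "1011101"  (len 7)
step 6: "011101101"  (len 9)
step 7: "11101101"  (len 8)
step 8: "1101101011"  (len 10)
step 9: "101101011101"  (len 12)
step 10: "011010111010"  (len 12)
step 11: "11010111010"  (len 11)
step 12: "1010111010101"  (len 13)
step 13: "0101110101010"  (len 13)
step 14: "101110101010"  (len 12)
step 15: "01110101010101"  (len 14)
step 16: "1110101010101"  (len 13)
step 17: "110101010101011"  (len 15)
step 18: "10101010101011101"  (len 17)
step 19: "01010101010111010"  (len 17)

010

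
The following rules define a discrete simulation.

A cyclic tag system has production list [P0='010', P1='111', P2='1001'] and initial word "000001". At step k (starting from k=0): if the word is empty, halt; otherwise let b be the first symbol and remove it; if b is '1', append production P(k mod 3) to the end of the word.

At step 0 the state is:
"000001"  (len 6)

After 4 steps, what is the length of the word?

2

gen 0: "000001"  (len 6)
gen 1: "00001"  (len 5)
gen 2: "0001"  (len 4)
gen 3: "001"  (len 3)
gen 4: "01"  (len 2)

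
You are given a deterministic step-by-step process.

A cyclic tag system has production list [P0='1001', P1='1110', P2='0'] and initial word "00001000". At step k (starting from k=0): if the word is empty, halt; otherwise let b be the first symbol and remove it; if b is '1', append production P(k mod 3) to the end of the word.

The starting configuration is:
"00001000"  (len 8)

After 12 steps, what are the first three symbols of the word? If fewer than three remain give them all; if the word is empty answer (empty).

010

k=0  "00001000"  (len 8)
k=1  "0001000"  (len 7)
k=2  "001000"  (len 6)
k=3  "01000"  (len 5)
k=4  "1000"  (len 4)
k=5  "0001110"  (len 7)
k=6  "001110"  (len 6)
k=7  "01110"  (len 5)
k=8  "1110"  (len 4)
k=9  "1100"  (len 4)
k=10  "1001001"  (len 7)
k=11  "0010011110"  (len 10)
k=12  "010011110"  (len 9)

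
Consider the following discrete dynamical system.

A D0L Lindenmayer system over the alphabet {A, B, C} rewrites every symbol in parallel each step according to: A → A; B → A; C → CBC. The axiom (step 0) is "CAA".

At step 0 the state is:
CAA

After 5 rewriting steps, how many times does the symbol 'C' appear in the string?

32

k=0  CAA
k=1  CBCAA
k=2  CBCACBCAA
k=3  CBCACBCACBCACBCAA
k=4  CBCACBCACBCACBCACBCACBCACBCACBCAA
k=5  CBCACBCACBCACBCACBCACBCACBCACBCACBCACBCACBCACBCACBCACBCACBCACBCAA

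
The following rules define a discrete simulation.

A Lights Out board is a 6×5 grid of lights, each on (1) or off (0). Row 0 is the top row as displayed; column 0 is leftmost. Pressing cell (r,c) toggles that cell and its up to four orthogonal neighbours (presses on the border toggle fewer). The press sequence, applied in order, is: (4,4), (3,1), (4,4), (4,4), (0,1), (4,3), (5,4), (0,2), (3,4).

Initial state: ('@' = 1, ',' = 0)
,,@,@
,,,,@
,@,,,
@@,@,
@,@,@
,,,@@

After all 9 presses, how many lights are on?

15

t=0: ,,@,@
,,,,@
,@,,,
@@,@,
@,@,@
,,,@@
t=1: ,,@,@
,,,,@
,@,,,
@@,@@
@,@@,
,,,@,
t=2: ,,@,@
,,,,@
,,,,,
,,@@@
@@@@,
,,,@,
t=3: ,,@,@
,,,,@
,,,,,
,,@@,
@@@,@
,,,@@
t=4: ,,@,@
,,,,@
,,,,,
,,@@@
@@@@,
,,,@,
t=5: @@,,@
,@,,@
,,,,,
,,@@@
@@@@,
,,,@,
t=6: @@,,@
,@,,@
,,,,,
,,@,@
@@,,@
,,,,,
t=7: @@,,@
,@,,@
,,,,,
,,@,@
@@,,,
,,,@@
t=8: @,@@@
,@@,@
,,,,,
,,@,@
@@,,,
,,,@@
t=9: @,@@@
,@@,@
,,,,@
,,@@,
@@,,@
,,,@@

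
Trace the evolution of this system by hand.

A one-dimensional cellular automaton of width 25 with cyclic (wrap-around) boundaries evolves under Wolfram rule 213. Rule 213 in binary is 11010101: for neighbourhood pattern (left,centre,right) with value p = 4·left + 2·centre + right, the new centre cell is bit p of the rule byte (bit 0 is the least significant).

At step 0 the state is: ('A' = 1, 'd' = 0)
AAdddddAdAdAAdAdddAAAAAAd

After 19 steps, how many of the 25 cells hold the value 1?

gen 0: AAdddddAdAdAAdAdddAAAAAAd
gen 1: dAAAAAdAdAddAdAAAddAAAAAd
gen 2: ddAAAAdAdAAdAddAAAddAAAAA
gen 3: AddAAAdAddAdAAddAAAddAAAA
gen 4: AAddAAdAAdAddAAddAAAddAAA
gen 5: AAAddAddAdAAddAAddAAAddAA
gen 6: AAAAdAAdAddAAddAAddAAAddA
gen 7: AAAAddAdAAddAAddAAddAAAdd
gen 8: dAAAAdAddAAddAAddAAddAAAd
gen 9: ddAAAdAAddAAddAAddAAddAAA
gen 10: AddAAddAAddAAddAAddAAddAA
gen 11: AAddAAddAAddAAddAAddAAddA
gen 12: AAAddAAddAAddAAddAAddAAdd
gen 13: dAAAddAAddAAddAAddAAddAAd
gen 14: ddAAAddAAddAAddAAddAAddAA
gen 15: AddAAAddAAddAAddAAddAAddA
gen 16: AAddAAAddAAddAAddAAddAAdd
gen 17: dAAddAAAddAAddAAddAAddAAd
gen 18: ddAAddAAAddAAddAAddAAddAA
gen 19: AddAAddAAAddAAddAAddAAddA

13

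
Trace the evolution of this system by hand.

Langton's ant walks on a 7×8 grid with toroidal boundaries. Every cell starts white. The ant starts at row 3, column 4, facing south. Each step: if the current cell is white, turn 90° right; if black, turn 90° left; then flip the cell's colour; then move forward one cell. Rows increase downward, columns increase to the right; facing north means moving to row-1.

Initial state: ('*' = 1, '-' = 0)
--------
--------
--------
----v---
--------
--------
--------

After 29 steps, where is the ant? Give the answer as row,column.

gen 0: --------
--------
--------
----v---
--------
--------
--------
gen 1: --------
--------
--------
---<*---
--------
--------
--------
gen 2: --------
--------
---^----
---**---
--------
--------
--------
gen 3: --------
--------
---*>---
---**---
--------
--------
--------
gen 4: --------
--------
---**---
---*v---
--------
--------
--------
gen 5: --------
--------
---**---
---*->--
--------
--------
--------
gen 6: --------
--------
---**---
---*-*--
-----v--
--------
--------
gen 7: --------
--------
---**---
---*-*--
----<*--
--------
--------
gen 8: --------
--------
---**---
---*^*--
----**--
--------
--------
gen 9: --------
--------
---**---
---**>--
----**--
--------
--------
gen 10: --------
--------
---**^--
---**---
----**--
--------
--------
gen 11: --------
--------
---***>-
---**---
----**--
--------
--------
gen 12: --------
--------
---****-
---**-v-
----**--
--------
--------
gen 13: --------
--------
---****-
---**<*-
----**--
--------
--------
gen 14: --------
--------
---**^*-
---****-
----**--
--------
--------
gen 15: --------
--------
---*<-*-
---****-
----**--
--------
--------
gen 16: --------
--------
---*--*-
---*v**-
----**--
--------
--------
gen 17: --------
--------
---*--*-
---*->*-
----**--
--------
--------
gen 18: --------
--------
---*-^*-
---*--*-
----**--
--------
--------
gen 19: --------
--------
---*-*>-
---*--*-
----**--
--------
--------
gen 20: --------
------^-
---*-*--
---*--*-
----**--
--------
--------
gen 21: --------
------*>
---*-*--
---*--*-
----**--
--------
--------
gen 22: --------
------**
---*-*-v
---*--*-
----**--
--------
--------
gen 23: --------
------**
---*-*<*
---*--*-
----**--
--------
--------
gen 24: --------
------^*
---*-***
---*--*-
----**--
--------
--------
gen 25: --------
-----<-*
---*-***
---*--*-
----**--
--------
--------
gen 26: -----^--
-----*-*
---*-***
---*--*-
----**--
--------
--------
gen 27: -----*>-
-----*-*
---*-***
---*--*-
----**--
--------
--------
gen 28: -----**-
-----*v*
---*-***
---*--*-
----**--
--------
--------
gen 29: -----**-
-----<**
---*-***
---*--*-
----**--
--------
--------

1,5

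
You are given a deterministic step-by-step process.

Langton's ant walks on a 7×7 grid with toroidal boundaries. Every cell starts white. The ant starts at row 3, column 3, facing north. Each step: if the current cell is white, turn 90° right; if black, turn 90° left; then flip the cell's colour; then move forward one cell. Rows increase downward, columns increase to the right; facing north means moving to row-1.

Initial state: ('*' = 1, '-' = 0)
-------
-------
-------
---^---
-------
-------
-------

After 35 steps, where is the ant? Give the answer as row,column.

6,3

gen 0: -------
-------
-------
---^---
-------
-------
-------
gen 1: -------
-------
-------
---*>--
-------
-------
-------
gen 2: -------
-------
-------
---**--
----v--
-------
-------
gen 3: -------
-------
-------
---**--
---<*--
-------
-------
gen 4: -------
-------
-------
---^*--
---**--
-------
-------
gen 5: -------
-------
-------
--<-*--
---**--
-------
-------
gen 6: -------
-------
--^----
--*-*--
---**--
-------
-------
gen 7: -------
-------
--*>---
--*-*--
---**--
-------
-------
gen 8: -------
-------
--**---
--*v*--
---**--
-------
-------
gen 9: -------
-------
--**---
--<**--
---**--
-------
-------
gen 10: -------
-------
--**---
---**--
--v**--
-------
-------
gen 11: -------
-------
--**---
---**--
-<***--
-------
-------
gen 12: -------
-------
--**---
-^-**--
-****--
-------
-------
gen 13: -------
-------
--**---
-*>**--
-****--
-------
-------
gen 14: -------
-------
--**---
-****--
-*v**--
-------
-------
gen 15: -------
-------
--**---
-****--
-*->*--
-------
-------
gen 16: -------
-------
--**---
-**^*--
-*--*--
-------
-------
gen 17: -------
-------
--**---
-*<-*--
-*--*--
-------
-------
gen 18: -------
-------
--**---
-*--*--
-*v-*--
-------
-------
gen 19: -------
-------
--**---
-*--*--
-<*-*--
-------
-------
gen 20: -------
-------
--**---
-*--*--
--*-*--
-v-----
-------
gen 21: -------
-------
--**---
-*--*--
--*-*--
<*-----
-------
gen 22: -------
-------
--**---
-*--*--
^-*-*--
**-----
-------
gen 23: -------
-------
--**---
-*--*--
*>*-*--
**-----
-------
gen 24: -------
-------
--**---
-*--*--
***-*--
*v-----
-------
gen 25: -------
-------
--**---
-*--*--
***-*--
*->----
-------
gen 26: -------
-------
--**---
-*--*--
***-*--
*-*----
--v----
gen 27: -------
-------
--**---
-*--*--
***-*--
*-*----
-<*----
gen 28: -------
-------
--**---
-*--*--
***-*--
*^*----
-**----
gen 29: -------
-------
--**---
-*--*--
***-*--
**>----
-**----
gen 30: -------
-------
--**---
-*--*--
**^-*--
**-----
-**----
gen 31: -------
-------
--**---
-*--*--
*<--*--
**-----
-**----
gen 32: -------
-------
--**---
-*--*--
*---*--
*v-----
-**----
gen 33: -------
-------
--**---
-*--*--
*---*--
*->----
-**----
gen 34: -------
-------
--**---
-*--*--
*---*--
*-*----
-*v----
gen 35: -------
-------
--**---
-*--*--
*---*--
*-*----
-*->---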